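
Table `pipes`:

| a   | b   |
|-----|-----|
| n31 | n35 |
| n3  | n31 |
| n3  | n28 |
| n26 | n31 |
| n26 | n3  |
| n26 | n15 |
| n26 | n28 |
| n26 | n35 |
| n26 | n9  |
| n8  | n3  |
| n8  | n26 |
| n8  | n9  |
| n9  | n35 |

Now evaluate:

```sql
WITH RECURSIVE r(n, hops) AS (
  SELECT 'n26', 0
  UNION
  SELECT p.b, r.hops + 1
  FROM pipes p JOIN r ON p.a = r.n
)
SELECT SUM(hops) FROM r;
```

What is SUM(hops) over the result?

15

Base: (n26, hops=0).
Iteration 1: edges from {n26} -> (n15, hops=1), (n28, hops=1), (n3, hops=1), (n31, hops=1), (n35, hops=1), (n9, hops=1).
Iteration 2: edges from {n15,n28,n3,n31,n35,n9} -> (n28, hops=2), (n31, hops=2), (n35, hops=2). [UNION drops 1 duplicate row(s)]
Iteration 3: edges from {n28,n31,n35} -> (n35, hops=3).
Iteration 4: no outgoing edges from {n35}; recursion stops.
SUM(hops) = 0 + 1 + 1 + 1 + 1 + 1 + 1 + 2 + 2 + 2 + 3 = 15.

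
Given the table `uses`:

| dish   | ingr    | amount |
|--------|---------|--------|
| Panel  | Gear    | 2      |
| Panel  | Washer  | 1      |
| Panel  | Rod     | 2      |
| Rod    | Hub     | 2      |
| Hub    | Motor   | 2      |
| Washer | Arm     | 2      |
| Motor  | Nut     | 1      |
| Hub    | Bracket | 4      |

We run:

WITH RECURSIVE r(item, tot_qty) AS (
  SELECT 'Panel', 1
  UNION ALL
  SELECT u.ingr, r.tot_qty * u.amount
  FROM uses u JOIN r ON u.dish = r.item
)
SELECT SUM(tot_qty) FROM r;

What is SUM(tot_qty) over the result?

44

Base: (Panel, tot_qty=1).
Iteration 1: components of {Panel} -> Gear = 1*2 = 2, Rod = 1*2 = 2, Washer = 1*1 = 1.
Iteration 2: components of {Gear,Rod,Washer} -> Arm = 1*2 = 2, Hub = 2*2 = 4.
Iteration 3: components of {Arm,Hub} -> Bracket = 4*4 = 16, Motor = 4*2 = 8.
Iteration 4: components of {Bracket,Motor} -> Nut = 8*1 = 8.
Iteration 5: no further components; recursion stops.
SUM(tot_qty) = 1 + 2 + 1 + 2 + 2 + 4 + 8 + 16 + 8 = 44.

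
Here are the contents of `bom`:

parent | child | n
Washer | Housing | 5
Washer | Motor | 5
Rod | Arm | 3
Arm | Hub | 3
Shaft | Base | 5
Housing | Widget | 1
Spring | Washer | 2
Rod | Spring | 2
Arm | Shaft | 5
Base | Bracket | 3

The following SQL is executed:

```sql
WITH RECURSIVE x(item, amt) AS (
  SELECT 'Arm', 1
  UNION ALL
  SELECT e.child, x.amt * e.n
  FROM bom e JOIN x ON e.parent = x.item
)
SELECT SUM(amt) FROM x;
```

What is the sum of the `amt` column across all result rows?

Base: (Arm, amt=1).
Iteration 1: components of {Arm} -> Hub = 1*3 = 3, Shaft = 1*5 = 5.
Iteration 2: components of {Hub,Shaft} -> Base = 5*5 = 25.
Iteration 3: components of {Base} -> Bracket = 25*3 = 75.
Iteration 4: no further components; recursion stops.
SUM(amt) = 1 + 5 + 3 + 25 + 75 = 109.

109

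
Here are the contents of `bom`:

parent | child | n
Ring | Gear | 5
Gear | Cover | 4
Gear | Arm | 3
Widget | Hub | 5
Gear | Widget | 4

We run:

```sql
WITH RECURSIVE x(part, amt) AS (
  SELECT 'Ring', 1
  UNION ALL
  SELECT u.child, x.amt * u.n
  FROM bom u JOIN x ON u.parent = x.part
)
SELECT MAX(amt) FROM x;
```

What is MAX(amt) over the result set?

Base: (Ring, amt=1).
Iteration 1: components of {Ring} -> Gear = 1*5 = 5.
Iteration 2: components of {Gear} -> Arm = 5*3 = 15, Cover = 5*4 = 20, Widget = 5*4 = 20.
Iteration 3: components of {Arm,Cover,Widget} -> Hub = 20*5 = 100.
Iteration 4: no further components; recursion stops.
amt values: 1, 5, 20, 20, 15, 100; the maximum is 100.

100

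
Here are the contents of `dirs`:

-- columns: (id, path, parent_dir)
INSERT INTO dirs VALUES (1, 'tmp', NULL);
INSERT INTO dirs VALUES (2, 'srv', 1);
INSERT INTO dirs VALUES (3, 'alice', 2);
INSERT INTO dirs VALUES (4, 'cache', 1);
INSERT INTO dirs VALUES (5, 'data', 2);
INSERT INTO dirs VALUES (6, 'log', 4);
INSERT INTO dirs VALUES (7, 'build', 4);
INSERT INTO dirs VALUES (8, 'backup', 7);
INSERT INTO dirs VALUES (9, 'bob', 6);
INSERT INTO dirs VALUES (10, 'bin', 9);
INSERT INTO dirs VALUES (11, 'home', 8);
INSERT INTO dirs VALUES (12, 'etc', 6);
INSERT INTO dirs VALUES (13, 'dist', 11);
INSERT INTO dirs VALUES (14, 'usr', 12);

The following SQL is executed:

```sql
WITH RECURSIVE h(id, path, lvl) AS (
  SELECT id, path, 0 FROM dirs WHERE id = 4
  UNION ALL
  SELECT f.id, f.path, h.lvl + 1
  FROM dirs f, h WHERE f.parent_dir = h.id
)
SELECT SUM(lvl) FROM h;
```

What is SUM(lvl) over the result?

21

Base: id=4 (cache) at lvl 0.
Iteration 1: rows with parent_dir in {4} -> log (id 6, lvl 1), build (id 7, lvl 1).
Iteration 2: rows with parent_dir in {6,7} -> backup (id 8, lvl 2), bob (id 9, lvl 2), etc (id 12, lvl 2).
Iteration 3: rows with parent_dir in {8,9,12} -> bin (id 10, lvl 3), home (id 11, lvl 3), usr (id 14, lvl 3).
Iteration 4: rows with parent_dir in {10,11,14} -> dist (id 13, lvl 4).
Iteration 5: no rows with parent_dir in {13}; recursion stops.
SUM(lvl) = 0 + 1 + 1 + 2 + 2 + 2 + 3 + 3 + 3 + 4 = 21.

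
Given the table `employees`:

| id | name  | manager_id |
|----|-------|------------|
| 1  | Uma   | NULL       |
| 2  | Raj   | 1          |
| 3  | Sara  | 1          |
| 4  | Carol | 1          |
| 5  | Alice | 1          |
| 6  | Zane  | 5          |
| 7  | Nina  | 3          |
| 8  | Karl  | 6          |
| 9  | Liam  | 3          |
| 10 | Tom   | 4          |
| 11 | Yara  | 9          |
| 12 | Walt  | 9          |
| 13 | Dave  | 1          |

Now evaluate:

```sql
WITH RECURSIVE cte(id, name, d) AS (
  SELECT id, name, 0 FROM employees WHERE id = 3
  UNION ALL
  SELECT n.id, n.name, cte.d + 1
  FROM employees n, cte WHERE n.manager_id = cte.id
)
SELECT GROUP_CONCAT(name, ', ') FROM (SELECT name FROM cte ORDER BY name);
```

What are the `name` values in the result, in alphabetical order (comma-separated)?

Liam, Nina, Sara, Walt, Yara

Base: id=3 (Sara) at d 0.
Iteration 1: rows with manager_id in {3} -> Nina (id 7, d 1), Liam (id 9, d 1).
Iteration 2: rows with manager_id in {7,9} -> Yara (id 11, d 2), Walt (id 12, d 2).
Iteration 3: no rows with manager_id in {11,12}; recursion stops.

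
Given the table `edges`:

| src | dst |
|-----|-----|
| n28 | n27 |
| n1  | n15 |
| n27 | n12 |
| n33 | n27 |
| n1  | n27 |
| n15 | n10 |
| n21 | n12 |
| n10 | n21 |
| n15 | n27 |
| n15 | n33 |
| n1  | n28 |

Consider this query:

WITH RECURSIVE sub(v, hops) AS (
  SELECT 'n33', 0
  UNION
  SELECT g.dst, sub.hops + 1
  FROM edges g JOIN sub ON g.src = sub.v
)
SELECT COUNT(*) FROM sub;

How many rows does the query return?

Base: (n33, hops=0).
Iteration 1: edges from {n33} -> (n27, hops=1).
Iteration 2: edges from {n27} -> (n12, hops=2).
Iteration 3: no outgoing edges from {n12}; recursion stops.
Total rows emitted: 3.

3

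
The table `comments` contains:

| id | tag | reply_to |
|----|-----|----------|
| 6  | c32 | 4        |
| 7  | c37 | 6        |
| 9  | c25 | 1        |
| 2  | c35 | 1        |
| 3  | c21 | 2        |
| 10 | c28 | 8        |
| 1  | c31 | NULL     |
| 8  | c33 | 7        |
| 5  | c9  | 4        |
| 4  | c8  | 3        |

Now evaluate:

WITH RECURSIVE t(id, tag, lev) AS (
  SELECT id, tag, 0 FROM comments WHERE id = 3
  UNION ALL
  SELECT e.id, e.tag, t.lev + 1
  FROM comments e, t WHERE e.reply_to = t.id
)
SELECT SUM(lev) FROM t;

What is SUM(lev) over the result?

Base: id=3 (c21) at lev 0.
Iteration 1: rows with reply_to in {3} -> c8 (id 4, lev 1).
Iteration 2: rows with reply_to in {4} -> c9 (id 5, lev 2), c32 (id 6, lev 2).
Iteration 3: rows with reply_to in {5,6} -> c37 (id 7, lev 3).
Iteration 4: rows with reply_to in {7} -> c33 (id 8, lev 4).
Iteration 5: rows with reply_to in {8} -> c28 (id 10, lev 5).
Iteration 6: no rows with reply_to in {10}; recursion stops.
SUM(lev) = 0 + 1 + 2 + 2 + 3 + 4 + 5 = 17.

17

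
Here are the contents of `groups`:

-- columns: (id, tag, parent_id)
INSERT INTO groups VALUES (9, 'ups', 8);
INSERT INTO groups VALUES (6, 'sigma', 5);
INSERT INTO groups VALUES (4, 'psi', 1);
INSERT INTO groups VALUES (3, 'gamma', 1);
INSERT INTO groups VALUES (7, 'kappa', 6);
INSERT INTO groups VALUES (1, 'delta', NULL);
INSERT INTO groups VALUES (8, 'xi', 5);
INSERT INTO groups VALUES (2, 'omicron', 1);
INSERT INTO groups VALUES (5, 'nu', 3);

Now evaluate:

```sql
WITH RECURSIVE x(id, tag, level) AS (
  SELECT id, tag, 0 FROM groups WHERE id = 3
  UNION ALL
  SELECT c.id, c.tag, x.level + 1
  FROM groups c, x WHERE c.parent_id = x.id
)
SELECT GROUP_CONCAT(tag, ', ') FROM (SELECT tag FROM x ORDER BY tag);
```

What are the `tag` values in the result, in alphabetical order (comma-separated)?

gamma, kappa, nu, sigma, ups, xi

Base: id=3 (gamma) at level 0.
Iteration 1: rows with parent_id in {3} -> nu (id 5, level 1).
Iteration 2: rows with parent_id in {5} -> sigma (id 6, level 2), xi (id 8, level 2).
Iteration 3: rows with parent_id in {6,8} -> kappa (id 7, level 3), ups (id 9, level 3).
Iteration 4: no rows with parent_id in {7,9}; recursion stops.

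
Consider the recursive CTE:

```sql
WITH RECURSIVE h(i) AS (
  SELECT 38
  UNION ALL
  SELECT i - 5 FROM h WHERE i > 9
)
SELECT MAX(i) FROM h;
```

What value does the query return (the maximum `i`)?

Base: i=38.
Iteration 1: 38 > 9 holds -> i = 38 - 5 = 33.
Iteration 2: 33 > 9 holds -> i = 33 - 5 = 28.
Iteration 3: 28 > 9 holds -> i = 28 - 5 = 23.
Iteration 4: 23 > 9 holds -> i = 23 - 5 = 18.
Iteration 5: 18 > 9 holds -> i = 18 - 5 = 13.
Iteration 6: 13 > 9 holds -> i = 13 - 5 = 8.
Iteration 7: 8 > 9 fails; recursion stops.
i values: 38, 33, 28, 23, 18, 13, 8; the maximum is 38.

38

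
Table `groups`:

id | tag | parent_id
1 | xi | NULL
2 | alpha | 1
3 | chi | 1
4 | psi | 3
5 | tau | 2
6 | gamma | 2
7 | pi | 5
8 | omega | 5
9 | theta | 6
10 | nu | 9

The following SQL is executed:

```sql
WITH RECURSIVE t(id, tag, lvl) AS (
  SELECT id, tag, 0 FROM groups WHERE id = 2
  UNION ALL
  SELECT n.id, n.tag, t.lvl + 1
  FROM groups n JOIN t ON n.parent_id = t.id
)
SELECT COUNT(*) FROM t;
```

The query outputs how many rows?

Base: id=2 (alpha) at lvl 0.
Iteration 1: rows with parent_id in {2} -> tau (id 5, lvl 1), gamma (id 6, lvl 1).
Iteration 2: rows with parent_id in {5,6} -> pi (id 7, lvl 2), omega (id 8, lvl 2), theta (id 9, lvl 2).
Iteration 3: rows with parent_id in {7,8,9} -> nu (id 10, lvl 3).
Iteration 4: no rows with parent_id in {10}; recursion stops.
Total rows emitted: 7.

7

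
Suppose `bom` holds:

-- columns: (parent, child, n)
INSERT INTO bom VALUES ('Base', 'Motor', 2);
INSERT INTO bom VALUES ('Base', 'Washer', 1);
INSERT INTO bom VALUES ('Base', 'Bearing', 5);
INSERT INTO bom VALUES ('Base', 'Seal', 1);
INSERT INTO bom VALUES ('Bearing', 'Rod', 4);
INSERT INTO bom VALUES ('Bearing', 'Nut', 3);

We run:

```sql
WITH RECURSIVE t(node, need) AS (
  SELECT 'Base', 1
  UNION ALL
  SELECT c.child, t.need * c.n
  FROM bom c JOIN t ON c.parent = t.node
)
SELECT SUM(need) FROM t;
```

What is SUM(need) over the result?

45

Base: (Base, need=1).
Iteration 1: components of {Base} -> Bearing = 1*5 = 5, Motor = 1*2 = 2, Seal = 1*1 = 1, Washer = 1*1 = 1.
Iteration 2: components of {Bearing,Motor,Seal,Washer} -> Nut = 5*3 = 15, Rod = 5*4 = 20.
Iteration 3: no further components; recursion stops.
SUM(need) = 1 + 2 + 1 + 5 + 1 + 20 + 15 = 45.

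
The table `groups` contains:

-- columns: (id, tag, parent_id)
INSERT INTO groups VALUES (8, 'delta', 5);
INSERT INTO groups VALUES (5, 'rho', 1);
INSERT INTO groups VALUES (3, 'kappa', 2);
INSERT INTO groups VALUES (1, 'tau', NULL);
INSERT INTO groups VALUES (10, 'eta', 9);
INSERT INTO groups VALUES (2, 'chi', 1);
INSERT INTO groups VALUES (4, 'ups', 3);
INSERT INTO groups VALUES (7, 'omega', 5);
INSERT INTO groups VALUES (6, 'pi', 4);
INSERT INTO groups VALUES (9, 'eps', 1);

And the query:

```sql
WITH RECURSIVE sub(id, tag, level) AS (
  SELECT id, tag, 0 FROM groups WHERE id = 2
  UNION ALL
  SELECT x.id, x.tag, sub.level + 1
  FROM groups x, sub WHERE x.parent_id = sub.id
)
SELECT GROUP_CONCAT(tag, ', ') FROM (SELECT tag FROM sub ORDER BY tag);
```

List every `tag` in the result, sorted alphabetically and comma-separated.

chi, kappa, pi, ups

Base: id=2 (chi) at level 0.
Iteration 1: rows with parent_id in {2} -> kappa (id 3, level 1).
Iteration 2: rows with parent_id in {3} -> ups (id 4, level 2).
Iteration 3: rows with parent_id in {4} -> pi (id 6, level 3).
Iteration 4: no rows with parent_id in {6}; recursion stops.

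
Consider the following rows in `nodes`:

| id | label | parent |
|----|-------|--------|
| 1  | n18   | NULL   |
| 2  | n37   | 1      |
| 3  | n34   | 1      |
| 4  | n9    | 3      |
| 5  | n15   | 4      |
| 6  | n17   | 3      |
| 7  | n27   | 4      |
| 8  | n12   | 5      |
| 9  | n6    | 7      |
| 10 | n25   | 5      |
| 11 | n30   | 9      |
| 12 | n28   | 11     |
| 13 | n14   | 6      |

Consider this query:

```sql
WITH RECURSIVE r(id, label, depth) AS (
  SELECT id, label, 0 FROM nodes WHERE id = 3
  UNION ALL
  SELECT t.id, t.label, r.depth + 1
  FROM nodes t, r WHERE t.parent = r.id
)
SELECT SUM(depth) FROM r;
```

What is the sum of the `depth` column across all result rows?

26

Base: id=3 (n34) at depth 0.
Iteration 1: rows with parent in {3} -> n9 (id 4, depth 1), n17 (id 6, depth 1).
Iteration 2: rows with parent in {4,6} -> n15 (id 5, depth 2), n27 (id 7, depth 2), n14 (id 13, depth 2).
Iteration 3: rows with parent in {5,7,13} -> n12 (id 8, depth 3), n6 (id 9, depth 3), n25 (id 10, depth 3).
Iteration 4: rows with parent in {8,9,10} -> n30 (id 11, depth 4).
Iteration 5: rows with parent in {11} -> n28 (id 12, depth 5).
Iteration 6: no rows with parent in {12}; recursion stops.
SUM(depth) = 0 + 1 + 1 + 2 + 2 + 2 + 3 + 3 + 3 + 4 + 5 = 26.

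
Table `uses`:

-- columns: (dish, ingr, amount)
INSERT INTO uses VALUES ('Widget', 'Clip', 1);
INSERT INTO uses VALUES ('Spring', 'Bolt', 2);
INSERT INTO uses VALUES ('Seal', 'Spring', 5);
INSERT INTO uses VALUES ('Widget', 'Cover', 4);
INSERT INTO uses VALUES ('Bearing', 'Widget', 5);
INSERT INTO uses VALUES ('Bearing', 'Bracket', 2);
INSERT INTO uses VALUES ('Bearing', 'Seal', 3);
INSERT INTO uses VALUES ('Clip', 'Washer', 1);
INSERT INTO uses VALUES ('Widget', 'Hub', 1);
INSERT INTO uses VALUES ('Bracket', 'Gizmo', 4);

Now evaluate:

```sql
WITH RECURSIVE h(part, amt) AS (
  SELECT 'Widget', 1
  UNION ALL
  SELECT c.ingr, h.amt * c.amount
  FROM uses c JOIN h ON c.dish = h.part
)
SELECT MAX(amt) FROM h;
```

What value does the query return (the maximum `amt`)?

4

Base: (Widget, amt=1).
Iteration 1: components of {Widget} -> Clip = 1*1 = 1, Cover = 1*4 = 4, Hub = 1*1 = 1.
Iteration 2: components of {Clip,Cover,Hub} -> Washer = 1*1 = 1.
Iteration 3: no further components; recursion stops.
amt values: 1, 1, 1, 4, 1; the maximum is 4.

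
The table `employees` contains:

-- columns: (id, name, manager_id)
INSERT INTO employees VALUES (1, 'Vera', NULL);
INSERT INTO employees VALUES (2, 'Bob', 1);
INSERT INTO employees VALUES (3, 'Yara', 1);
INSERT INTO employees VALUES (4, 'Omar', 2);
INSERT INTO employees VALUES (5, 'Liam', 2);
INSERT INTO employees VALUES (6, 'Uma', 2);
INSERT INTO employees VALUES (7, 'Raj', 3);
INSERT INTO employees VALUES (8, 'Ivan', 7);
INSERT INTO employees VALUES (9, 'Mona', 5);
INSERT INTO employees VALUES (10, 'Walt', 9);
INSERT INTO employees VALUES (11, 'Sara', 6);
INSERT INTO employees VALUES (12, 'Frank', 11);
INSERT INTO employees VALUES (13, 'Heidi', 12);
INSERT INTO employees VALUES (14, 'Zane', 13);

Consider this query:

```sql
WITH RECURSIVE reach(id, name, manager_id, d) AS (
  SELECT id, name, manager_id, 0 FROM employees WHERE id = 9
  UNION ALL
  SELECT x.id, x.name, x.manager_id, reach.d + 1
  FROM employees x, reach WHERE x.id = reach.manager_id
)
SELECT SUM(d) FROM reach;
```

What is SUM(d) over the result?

Base: id=9 (Mona), manager_id=5, d 0.
Iteration 1: join on id=5 -> Liam (id 5, manager_id=2, d 1).
Iteration 2: join on id=2 -> Bob (id 2, manager_id=1, d 2).
Iteration 3: join on id=1 -> Vera (id 1, manager_id=NULL, d 3).
Iteration 4: manager_id is NULL; no match; recursion stops.
SUM(d) = 0 + 1 + 2 + 3 = 6.

6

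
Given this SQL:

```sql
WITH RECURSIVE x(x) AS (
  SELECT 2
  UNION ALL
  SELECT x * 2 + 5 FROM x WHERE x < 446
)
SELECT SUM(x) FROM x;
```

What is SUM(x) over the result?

Base: x=2.
Iteration 1: 2 < 446 holds -> x = 2 * 2 + 5 = 9.
Iteration 2: 9 < 446 holds -> x = 9 * 2 + 5 = 23.
Iteration 3: 23 < 446 holds -> x = 23 * 2 + 5 = 51.
Iteration 4: 51 < 446 holds -> x = 51 * 2 + 5 = 107.
Iteration 5: 107 < 446 holds -> x = 107 * 2 + 5 = 219.
Iteration 6: 219 < 446 holds -> x = 219 * 2 + 5 = 443.
Iteration 7: 443 < 446 holds -> x = 443 * 2 + 5 = 891.
Iteration 8: 891 < 446 fails; recursion stops.
SUM(x) = 2 + 9 + 23 + 51 + 107 + 219 + 443 + 891 = 1745.

1745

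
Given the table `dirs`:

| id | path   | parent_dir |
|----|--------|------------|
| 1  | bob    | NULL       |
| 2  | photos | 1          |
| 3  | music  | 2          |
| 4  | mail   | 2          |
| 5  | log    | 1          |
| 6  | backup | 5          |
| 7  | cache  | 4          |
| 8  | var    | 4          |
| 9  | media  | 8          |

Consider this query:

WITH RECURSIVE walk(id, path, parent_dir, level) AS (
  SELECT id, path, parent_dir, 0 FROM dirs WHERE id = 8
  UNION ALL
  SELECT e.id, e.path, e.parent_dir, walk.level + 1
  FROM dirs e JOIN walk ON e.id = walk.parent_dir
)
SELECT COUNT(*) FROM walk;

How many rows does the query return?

4

Base: id=8 (var), parent_dir=4, level 0.
Iteration 1: join on id=4 -> mail (id 4, parent_dir=2, level 1).
Iteration 2: join on id=2 -> photos (id 2, parent_dir=1, level 2).
Iteration 3: join on id=1 -> bob (id 1, parent_dir=NULL, level 3).
Iteration 4: parent_dir is NULL; no match; recursion stops.
Total rows emitted: 4.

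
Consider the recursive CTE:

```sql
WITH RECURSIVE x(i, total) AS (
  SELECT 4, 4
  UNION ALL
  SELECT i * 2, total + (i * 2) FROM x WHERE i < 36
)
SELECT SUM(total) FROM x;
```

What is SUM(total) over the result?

Base: i=4, total=4.
Iteration 1: 4 < 36 holds -> i = 4 * 2 = 8, total = 4 + 8 = 12.
Iteration 2: 8 < 36 holds -> i = 8 * 2 = 16, total = 12 + 16 = 28.
Iteration 3: 16 < 36 holds -> i = 16 * 2 = 32, total = 28 + 32 = 60.
Iteration 4: 32 < 36 holds -> i = 32 * 2 = 64, total = 60 + 64 = 124.
Iteration 5: 64 < 36 fails; recursion stops.
SUM(total) = 4 + 12 + 28 + 60 + 124 = 228.

228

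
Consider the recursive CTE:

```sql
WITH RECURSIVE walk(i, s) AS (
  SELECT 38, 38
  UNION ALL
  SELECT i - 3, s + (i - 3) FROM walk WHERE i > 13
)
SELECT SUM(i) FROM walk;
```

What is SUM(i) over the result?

Base: i=38, s=38.
Iteration 1: 38 > 13 holds -> i = 38 - 3 = 35, s = 38 + 35 = 73.
Iteration 2: 35 > 13 holds -> i = 35 - 3 = 32, s = 73 + 32 = 105.
Iteration 3: 32 > 13 holds -> i = 32 - 3 = 29, s = 105 + 29 = 134.
Iteration 4: 29 > 13 holds -> i = 29 - 3 = 26, s = 134 + 26 = 160.
Iteration 5: 26 > 13 holds -> i = 26 - 3 = 23, s = 160 + 23 = 183.
Iteration 6: 23 > 13 holds -> i = 23 - 3 = 20, s = 183 + 20 = 203.
Iteration 7: 20 > 13 holds -> i = 20 - 3 = 17, s = 203 + 17 = 220.
Iteration 8: 17 > 13 holds -> i = 17 - 3 = 14, s = 220 + 14 = 234.
Iteration 9: 14 > 13 holds -> i = 14 - 3 = 11, s = 234 + 11 = 245.
Iteration 10: 11 > 13 fails; recursion stops.
SUM(i) = 38 + 35 + 32 + 29 + 26 + 23 + 20 + 17 + 14 + 11 = 245.

245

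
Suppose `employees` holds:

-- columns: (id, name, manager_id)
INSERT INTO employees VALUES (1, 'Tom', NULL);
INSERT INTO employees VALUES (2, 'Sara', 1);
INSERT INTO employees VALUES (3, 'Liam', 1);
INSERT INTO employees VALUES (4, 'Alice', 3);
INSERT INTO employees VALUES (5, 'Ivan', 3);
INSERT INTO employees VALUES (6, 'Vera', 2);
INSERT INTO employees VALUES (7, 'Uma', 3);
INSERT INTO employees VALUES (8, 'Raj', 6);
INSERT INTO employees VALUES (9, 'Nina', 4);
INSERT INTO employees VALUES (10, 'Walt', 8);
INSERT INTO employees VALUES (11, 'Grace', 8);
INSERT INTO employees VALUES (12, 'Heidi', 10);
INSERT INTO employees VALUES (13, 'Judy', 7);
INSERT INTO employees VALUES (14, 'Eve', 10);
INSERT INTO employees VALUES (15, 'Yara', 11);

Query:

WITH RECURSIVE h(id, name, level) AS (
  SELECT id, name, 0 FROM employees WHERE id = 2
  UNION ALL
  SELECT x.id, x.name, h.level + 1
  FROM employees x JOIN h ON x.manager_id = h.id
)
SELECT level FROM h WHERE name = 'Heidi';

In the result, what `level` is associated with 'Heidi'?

Base: id=2 (Sara) at level 0.
Iteration 1: rows with manager_id in {2} -> Vera (id 6, level 1).
Iteration 2: rows with manager_id in {6} -> Raj (id 8, level 2).
Iteration 3: rows with manager_id in {8} -> Walt (id 10, level 3), Grace (id 11, level 3).
Iteration 4: rows with manager_id in {10,11} -> Heidi (id 12, level 4), Eve (id 14, level 4), Yara (id 15, level 4).
Iteration 5: no rows with manager_id in {12,14,15}; recursion stops.

4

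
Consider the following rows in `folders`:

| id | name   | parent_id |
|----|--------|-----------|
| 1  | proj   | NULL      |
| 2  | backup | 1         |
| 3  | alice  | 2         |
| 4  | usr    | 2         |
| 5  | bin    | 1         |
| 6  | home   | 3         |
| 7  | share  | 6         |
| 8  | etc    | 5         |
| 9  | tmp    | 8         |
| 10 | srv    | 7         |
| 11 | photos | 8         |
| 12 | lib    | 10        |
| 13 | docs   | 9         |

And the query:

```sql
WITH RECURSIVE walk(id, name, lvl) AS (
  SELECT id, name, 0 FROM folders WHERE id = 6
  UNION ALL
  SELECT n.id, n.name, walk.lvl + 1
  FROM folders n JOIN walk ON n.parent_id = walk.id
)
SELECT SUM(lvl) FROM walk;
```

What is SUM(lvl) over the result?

Base: id=6 (home) at lvl 0.
Iteration 1: rows with parent_id in {6} -> share (id 7, lvl 1).
Iteration 2: rows with parent_id in {7} -> srv (id 10, lvl 2).
Iteration 3: rows with parent_id in {10} -> lib (id 12, lvl 3).
Iteration 4: no rows with parent_id in {12}; recursion stops.
SUM(lvl) = 0 + 1 + 2 + 3 = 6.

6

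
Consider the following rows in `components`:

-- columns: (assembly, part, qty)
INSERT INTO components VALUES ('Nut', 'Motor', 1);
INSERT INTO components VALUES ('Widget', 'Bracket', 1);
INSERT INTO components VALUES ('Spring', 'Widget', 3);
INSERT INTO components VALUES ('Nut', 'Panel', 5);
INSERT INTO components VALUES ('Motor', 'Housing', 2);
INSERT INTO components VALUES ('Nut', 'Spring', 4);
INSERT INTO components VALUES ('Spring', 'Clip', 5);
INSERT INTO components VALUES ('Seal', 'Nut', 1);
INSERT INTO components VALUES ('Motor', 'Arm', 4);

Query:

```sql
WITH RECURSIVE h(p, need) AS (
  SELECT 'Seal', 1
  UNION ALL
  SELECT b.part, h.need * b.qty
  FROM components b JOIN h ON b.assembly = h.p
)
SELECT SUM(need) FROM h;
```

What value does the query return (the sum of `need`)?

Base: (Seal, need=1).
Iteration 1: components of {Seal} -> Nut = 1*1 = 1.
Iteration 2: components of {Nut} -> Motor = 1*1 = 1, Panel = 1*5 = 5, Spring = 1*4 = 4.
Iteration 3: components of {Motor,Panel,Spring} -> Arm = 1*4 = 4, Clip = 4*5 = 20, Housing = 1*2 = 2, Widget = 4*3 = 12.
Iteration 4: components of {Arm,Clip,Housing,Widget} -> Bracket = 12*1 = 12.
Iteration 5: no further components; recursion stops.
SUM(need) = 1 + 1 + 4 + 1 + 5 + 20 + 12 + 4 + 2 + 12 = 62.

62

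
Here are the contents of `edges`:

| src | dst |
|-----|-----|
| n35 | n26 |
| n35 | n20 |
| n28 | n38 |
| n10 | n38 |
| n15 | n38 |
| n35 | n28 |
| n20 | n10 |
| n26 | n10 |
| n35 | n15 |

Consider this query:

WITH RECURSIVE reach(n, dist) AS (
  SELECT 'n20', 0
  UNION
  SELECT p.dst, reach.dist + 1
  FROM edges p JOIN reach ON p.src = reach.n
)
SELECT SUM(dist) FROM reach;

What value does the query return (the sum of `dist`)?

Base: (n20, dist=0).
Iteration 1: edges from {n20} -> (n10, dist=1).
Iteration 2: edges from {n10} -> (n38, dist=2).
Iteration 3: no outgoing edges from {n38}; recursion stops.
SUM(dist) = 0 + 1 + 2 = 3.

3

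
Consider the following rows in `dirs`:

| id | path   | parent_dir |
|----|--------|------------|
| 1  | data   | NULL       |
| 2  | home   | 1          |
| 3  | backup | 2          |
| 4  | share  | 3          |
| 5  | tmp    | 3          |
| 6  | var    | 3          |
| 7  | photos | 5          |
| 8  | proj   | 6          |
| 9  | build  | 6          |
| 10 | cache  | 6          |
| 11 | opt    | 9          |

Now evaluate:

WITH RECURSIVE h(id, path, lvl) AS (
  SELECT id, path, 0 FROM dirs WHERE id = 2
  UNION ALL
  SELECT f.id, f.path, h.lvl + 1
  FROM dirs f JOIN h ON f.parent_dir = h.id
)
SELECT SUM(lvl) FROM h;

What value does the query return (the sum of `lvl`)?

Base: id=2 (home) at lvl 0.
Iteration 1: rows with parent_dir in {2} -> backup (id 3, lvl 1).
Iteration 2: rows with parent_dir in {3} -> share (id 4, lvl 2), tmp (id 5, lvl 2), var (id 6, lvl 2).
Iteration 3: rows with parent_dir in {4,5,6} -> photos (id 7, lvl 3), proj (id 8, lvl 3), build (id 9, lvl 3), cache (id 10, lvl 3).
Iteration 4: rows with parent_dir in {7,8,9,10} -> opt (id 11, lvl 4).
Iteration 5: no rows with parent_dir in {11}; recursion stops.
SUM(lvl) = 0 + 1 + 2 + 2 + 2 + 3 + 3 + 3 + 3 + 4 = 23.

23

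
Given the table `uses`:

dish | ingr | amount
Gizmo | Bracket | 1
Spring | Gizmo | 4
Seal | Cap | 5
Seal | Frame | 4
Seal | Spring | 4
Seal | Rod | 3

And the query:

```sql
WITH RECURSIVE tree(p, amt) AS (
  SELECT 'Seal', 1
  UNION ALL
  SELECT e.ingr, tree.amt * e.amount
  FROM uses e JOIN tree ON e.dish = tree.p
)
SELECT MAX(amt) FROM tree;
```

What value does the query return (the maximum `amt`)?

16

Base: (Seal, amt=1).
Iteration 1: components of {Seal} -> Cap = 1*5 = 5, Frame = 1*4 = 4, Rod = 1*3 = 3, Spring = 1*4 = 4.
Iteration 2: components of {Cap,Frame,Rod,Spring} -> Gizmo = 4*4 = 16.
Iteration 3: components of {Gizmo} -> Bracket = 16*1 = 16.
Iteration 4: no further components; recursion stops.
amt values: 1, 3, 4, 4, 5, 16, 16; the maximum is 16.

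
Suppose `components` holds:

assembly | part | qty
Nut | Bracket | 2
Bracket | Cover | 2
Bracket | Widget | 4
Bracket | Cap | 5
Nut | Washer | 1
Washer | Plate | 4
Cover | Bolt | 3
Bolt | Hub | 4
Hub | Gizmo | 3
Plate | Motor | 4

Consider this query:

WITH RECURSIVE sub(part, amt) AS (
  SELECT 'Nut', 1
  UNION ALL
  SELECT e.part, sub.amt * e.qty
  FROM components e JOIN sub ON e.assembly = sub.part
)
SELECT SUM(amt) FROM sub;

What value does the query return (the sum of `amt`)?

Base: (Nut, amt=1).
Iteration 1: components of {Nut} -> Bracket = 1*2 = 2, Washer = 1*1 = 1.
Iteration 2: components of {Bracket,Washer} -> Cap = 2*5 = 10, Cover = 2*2 = 4, Plate = 1*4 = 4, Widget = 2*4 = 8.
Iteration 3: components of {Cap,Cover,Plate,Widget} -> Bolt = 4*3 = 12, Motor = 4*4 = 16.
Iteration 4: components of {Bolt,Motor} -> Hub = 12*4 = 48.
Iteration 5: components of {Hub} -> Gizmo = 48*3 = 144.
Iteration 6: no further components; recursion stops.
SUM(amt) = 1 + 2 + 1 + 4 + 8 + 10 + 4 + 12 + 16 + 48 + 144 = 250.

250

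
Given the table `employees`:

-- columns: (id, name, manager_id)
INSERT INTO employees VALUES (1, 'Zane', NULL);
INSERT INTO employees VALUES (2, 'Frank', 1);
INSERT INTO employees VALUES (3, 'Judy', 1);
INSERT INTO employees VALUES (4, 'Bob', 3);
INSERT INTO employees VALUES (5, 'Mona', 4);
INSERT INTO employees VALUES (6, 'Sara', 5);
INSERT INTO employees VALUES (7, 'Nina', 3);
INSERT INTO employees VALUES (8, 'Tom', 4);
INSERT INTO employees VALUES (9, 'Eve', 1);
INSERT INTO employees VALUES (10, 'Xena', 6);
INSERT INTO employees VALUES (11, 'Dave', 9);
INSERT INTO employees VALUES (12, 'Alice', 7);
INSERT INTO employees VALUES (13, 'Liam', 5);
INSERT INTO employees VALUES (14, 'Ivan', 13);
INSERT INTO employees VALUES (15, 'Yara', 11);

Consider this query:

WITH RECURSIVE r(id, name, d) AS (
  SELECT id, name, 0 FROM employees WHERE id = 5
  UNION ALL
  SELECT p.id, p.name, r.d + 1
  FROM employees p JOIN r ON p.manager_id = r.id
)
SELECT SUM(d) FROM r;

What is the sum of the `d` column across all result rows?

Base: id=5 (Mona) at d 0.
Iteration 1: rows with manager_id in {5} -> Sara (id 6, d 1), Liam (id 13, d 1).
Iteration 2: rows with manager_id in {6,13} -> Xena (id 10, d 2), Ivan (id 14, d 2).
Iteration 3: no rows with manager_id in {10,14}; recursion stops.
SUM(d) = 0 + 1 + 1 + 2 + 2 = 6.

6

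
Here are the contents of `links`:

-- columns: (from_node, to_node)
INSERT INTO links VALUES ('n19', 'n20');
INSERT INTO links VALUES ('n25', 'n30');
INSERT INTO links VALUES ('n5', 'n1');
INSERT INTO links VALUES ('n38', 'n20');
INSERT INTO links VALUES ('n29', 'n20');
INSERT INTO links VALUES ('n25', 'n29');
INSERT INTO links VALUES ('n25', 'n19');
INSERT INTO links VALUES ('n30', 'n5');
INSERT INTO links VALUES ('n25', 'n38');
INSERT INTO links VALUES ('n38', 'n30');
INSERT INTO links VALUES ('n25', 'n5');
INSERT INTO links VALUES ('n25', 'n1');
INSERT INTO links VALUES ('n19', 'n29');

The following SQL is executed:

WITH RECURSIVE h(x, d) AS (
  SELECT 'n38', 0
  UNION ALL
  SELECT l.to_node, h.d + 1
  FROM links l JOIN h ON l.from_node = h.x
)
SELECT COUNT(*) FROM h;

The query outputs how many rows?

5

Base: (n38, d=0).
Iteration 1: edges from {n38} -> (n20, d=1), (n30, d=1).
Iteration 2: edges from {n20,n30} -> (n5, d=2).
Iteration 3: edges from {n5} -> (n1, d=3).
Iteration 4: no outgoing edges from {n1}; recursion stops.
Total rows emitted: 5.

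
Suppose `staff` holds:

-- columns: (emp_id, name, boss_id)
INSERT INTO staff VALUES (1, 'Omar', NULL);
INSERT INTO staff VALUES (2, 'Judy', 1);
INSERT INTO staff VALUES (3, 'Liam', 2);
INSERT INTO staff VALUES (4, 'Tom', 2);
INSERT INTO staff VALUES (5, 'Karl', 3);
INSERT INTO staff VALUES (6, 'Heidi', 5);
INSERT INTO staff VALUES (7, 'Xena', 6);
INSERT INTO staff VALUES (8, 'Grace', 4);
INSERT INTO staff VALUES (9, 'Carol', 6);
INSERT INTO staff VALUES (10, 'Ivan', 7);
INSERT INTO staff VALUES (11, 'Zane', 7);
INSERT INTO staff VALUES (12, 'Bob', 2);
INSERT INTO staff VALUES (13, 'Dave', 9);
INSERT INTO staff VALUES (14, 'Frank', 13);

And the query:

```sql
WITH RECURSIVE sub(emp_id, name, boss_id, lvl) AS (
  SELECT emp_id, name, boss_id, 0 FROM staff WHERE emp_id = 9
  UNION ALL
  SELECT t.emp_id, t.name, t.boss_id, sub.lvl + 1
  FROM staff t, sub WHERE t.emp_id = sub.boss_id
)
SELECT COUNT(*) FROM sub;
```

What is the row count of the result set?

6

Base: emp_id=9 (Carol), boss_id=6, lvl 0.
Iteration 1: join on emp_id=6 -> Heidi (id 6, boss_id=5, lvl 1).
Iteration 2: join on emp_id=5 -> Karl (id 5, boss_id=3, lvl 2).
Iteration 3: join on emp_id=3 -> Liam (id 3, boss_id=2, lvl 3).
Iteration 4: join on emp_id=2 -> Judy (id 2, boss_id=1, lvl 4).
Iteration 5: join on emp_id=1 -> Omar (id 1, boss_id=NULL, lvl 5).
Iteration 6: boss_id is NULL; no match; recursion stops.
Total rows emitted: 6.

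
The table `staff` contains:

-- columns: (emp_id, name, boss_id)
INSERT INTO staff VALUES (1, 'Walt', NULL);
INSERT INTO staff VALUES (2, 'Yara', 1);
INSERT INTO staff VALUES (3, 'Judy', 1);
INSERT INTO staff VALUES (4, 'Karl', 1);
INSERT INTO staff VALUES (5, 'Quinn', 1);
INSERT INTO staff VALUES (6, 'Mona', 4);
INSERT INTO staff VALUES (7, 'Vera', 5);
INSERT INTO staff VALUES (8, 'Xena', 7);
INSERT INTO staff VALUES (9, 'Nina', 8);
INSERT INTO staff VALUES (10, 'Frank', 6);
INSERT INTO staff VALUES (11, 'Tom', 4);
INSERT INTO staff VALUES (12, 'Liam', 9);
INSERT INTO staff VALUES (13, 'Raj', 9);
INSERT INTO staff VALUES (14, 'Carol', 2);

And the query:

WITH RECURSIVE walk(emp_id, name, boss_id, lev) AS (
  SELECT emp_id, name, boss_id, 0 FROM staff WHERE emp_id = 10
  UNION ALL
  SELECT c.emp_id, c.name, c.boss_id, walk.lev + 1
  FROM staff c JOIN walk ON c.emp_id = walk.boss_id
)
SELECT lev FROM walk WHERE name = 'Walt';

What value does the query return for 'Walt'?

3

Base: emp_id=10 (Frank), boss_id=6, lev 0.
Iteration 1: join on emp_id=6 -> Mona (id 6, boss_id=4, lev 1).
Iteration 2: join on emp_id=4 -> Karl (id 4, boss_id=1, lev 2).
Iteration 3: join on emp_id=1 -> Walt (id 1, boss_id=NULL, lev 3).
Iteration 4: boss_id is NULL; no match; recursion stops.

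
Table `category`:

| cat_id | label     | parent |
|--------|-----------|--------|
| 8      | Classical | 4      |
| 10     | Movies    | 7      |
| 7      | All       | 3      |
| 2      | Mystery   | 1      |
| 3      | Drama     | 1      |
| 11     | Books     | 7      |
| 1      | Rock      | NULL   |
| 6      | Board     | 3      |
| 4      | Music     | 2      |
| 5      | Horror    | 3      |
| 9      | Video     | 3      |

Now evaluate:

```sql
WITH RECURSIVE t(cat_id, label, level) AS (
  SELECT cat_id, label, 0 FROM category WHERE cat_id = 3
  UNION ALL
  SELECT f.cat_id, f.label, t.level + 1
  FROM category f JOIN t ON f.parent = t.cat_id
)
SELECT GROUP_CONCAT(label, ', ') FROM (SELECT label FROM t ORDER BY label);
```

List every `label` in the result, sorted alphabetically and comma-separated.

All, Board, Books, Drama, Horror, Movies, Video

Base: cat_id=3 (Drama) at level 0.
Iteration 1: rows with parent in {3} -> Horror (id 5, level 1), Board (id 6, level 1), All (id 7, level 1), Video (id 9, level 1).
Iteration 2: rows with parent in {5,6,7,9} -> Movies (id 10, level 2), Books (id 11, level 2).
Iteration 3: no rows with parent in {10,11}; recursion stops.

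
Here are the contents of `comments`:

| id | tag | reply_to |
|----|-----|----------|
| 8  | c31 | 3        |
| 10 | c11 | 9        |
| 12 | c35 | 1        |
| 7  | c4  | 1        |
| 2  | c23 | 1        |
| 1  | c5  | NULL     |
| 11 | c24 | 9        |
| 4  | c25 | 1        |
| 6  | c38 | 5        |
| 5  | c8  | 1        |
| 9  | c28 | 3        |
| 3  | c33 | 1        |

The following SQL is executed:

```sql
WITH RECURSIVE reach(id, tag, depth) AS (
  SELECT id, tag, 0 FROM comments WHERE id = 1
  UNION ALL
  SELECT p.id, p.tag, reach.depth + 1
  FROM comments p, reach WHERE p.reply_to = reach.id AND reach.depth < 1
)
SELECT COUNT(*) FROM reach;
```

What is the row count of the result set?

Base: id=1 (c5) at depth 0.
Iteration 1: rows with reply_to in {1} -> c23 (id 2, depth 1), c33 (id 3, depth 1), c25 (id 4, depth 1), c8 (id 5, depth 1), c4 (id 7, depth 1), c35 (id 12, depth 1).
Iteration 2: depth < 1 fails for all current rows; recursion stops.
Total rows emitted: 7.

7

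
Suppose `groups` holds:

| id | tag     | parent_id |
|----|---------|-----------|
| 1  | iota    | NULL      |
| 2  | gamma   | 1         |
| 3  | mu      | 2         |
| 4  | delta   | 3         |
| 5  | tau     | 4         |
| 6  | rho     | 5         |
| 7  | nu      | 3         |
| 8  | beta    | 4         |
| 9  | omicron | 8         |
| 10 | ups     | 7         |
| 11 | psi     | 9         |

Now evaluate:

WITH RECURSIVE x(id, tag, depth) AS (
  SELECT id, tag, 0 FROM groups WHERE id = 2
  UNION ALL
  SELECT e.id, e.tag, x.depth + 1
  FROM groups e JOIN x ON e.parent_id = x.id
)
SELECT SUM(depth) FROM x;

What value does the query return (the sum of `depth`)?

Base: id=2 (gamma) at depth 0.
Iteration 1: rows with parent_id in {2} -> mu (id 3, depth 1).
Iteration 2: rows with parent_id in {3} -> delta (id 4, depth 2), nu (id 7, depth 2).
Iteration 3: rows with parent_id in {4,7} -> tau (id 5, depth 3), beta (id 8, depth 3), ups (id 10, depth 3).
Iteration 4: rows with parent_id in {5,8,10} -> rho (id 6, depth 4), omicron (id 9, depth 4).
Iteration 5: rows with parent_id in {6,9} -> psi (id 11, depth 5).
Iteration 6: no rows with parent_id in {11}; recursion stops.
SUM(depth) = 0 + 1 + 2 + 2 + 3 + 3 + 3 + 4 + 4 + 5 = 27.

27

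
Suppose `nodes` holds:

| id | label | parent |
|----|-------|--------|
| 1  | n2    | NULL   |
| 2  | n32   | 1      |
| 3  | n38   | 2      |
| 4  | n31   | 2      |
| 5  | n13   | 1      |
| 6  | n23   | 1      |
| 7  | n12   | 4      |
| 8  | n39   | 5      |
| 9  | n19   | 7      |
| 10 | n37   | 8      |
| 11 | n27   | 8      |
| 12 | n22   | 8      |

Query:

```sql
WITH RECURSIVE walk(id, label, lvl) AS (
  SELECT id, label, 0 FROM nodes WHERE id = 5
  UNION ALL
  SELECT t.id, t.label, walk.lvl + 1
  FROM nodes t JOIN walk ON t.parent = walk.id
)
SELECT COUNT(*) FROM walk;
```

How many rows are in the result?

Base: id=5 (n13) at lvl 0.
Iteration 1: rows with parent in {5} -> n39 (id 8, lvl 1).
Iteration 2: rows with parent in {8} -> n37 (id 10, lvl 2), n27 (id 11, lvl 2), n22 (id 12, lvl 2).
Iteration 3: no rows with parent in {10,11,12}; recursion stops.
Total rows emitted: 5.

5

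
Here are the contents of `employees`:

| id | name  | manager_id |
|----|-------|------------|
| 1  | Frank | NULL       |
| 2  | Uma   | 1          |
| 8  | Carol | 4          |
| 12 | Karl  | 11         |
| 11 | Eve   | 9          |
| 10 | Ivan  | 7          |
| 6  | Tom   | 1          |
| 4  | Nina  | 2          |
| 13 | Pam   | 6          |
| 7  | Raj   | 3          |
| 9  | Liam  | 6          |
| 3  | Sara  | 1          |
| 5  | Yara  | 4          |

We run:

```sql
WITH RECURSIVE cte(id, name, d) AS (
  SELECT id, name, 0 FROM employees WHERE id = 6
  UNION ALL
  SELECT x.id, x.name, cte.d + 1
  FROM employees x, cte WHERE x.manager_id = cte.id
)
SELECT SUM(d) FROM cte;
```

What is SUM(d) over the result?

7

Base: id=6 (Tom) at d 0.
Iteration 1: rows with manager_id in {6} -> Liam (id 9, d 1), Pam (id 13, d 1).
Iteration 2: rows with manager_id in {9,13} -> Eve (id 11, d 2).
Iteration 3: rows with manager_id in {11} -> Karl (id 12, d 3).
Iteration 4: no rows with manager_id in {12}; recursion stops.
SUM(d) = 0 + 1 + 1 + 2 + 3 = 7.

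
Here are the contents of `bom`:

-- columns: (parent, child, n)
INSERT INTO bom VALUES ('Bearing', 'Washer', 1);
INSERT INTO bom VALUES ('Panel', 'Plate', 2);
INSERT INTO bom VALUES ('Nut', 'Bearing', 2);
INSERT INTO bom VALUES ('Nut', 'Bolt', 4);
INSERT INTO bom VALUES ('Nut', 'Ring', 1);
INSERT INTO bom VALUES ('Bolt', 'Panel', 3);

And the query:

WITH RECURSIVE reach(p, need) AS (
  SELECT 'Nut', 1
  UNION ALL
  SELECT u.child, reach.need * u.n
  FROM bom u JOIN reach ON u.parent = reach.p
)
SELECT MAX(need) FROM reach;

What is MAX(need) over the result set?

Base: (Nut, need=1).
Iteration 1: components of {Nut} -> Bearing = 1*2 = 2, Bolt = 1*4 = 4, Ring = 1*1 = 1.
Iteration 2: components of {Bearing,Bolt,Ring} -> Panel = 4*3 = 12, Washer = 2*1 = 2.
Iteration 3: components of {Panel,Washer} -> Plate = 12*2 = 24.
Iteration 4: no further components; recursion stops.
need values: 1, 2, 1, 4, 2, 12, 24; the maximum is 24.

24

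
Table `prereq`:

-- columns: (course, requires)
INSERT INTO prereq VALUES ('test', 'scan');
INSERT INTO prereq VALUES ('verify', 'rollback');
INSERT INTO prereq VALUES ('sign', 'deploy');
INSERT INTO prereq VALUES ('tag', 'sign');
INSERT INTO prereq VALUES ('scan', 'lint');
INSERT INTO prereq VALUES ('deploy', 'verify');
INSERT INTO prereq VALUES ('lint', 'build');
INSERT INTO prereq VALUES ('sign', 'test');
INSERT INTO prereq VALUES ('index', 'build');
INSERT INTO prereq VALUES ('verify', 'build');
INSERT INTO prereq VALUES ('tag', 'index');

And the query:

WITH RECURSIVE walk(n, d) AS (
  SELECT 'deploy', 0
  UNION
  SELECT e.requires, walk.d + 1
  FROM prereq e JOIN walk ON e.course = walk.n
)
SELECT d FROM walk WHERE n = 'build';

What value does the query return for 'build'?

Base: (deploy, d=0).
Iteration 1: edges from {deploy} -> (verify, d=1).
Iteration 2: edges from {verify} -> (build, d=2), (rollback, d=2).
Iteration 3: no outgoing edges from {build,rollback}; recursion stops.

2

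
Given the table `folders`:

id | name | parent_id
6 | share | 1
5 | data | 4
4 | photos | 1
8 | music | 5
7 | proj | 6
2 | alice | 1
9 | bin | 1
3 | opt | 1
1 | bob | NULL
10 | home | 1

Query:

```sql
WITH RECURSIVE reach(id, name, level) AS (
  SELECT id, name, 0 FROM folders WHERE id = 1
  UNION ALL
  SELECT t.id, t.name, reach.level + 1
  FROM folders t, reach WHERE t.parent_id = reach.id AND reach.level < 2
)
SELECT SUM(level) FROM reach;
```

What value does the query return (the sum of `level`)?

10

Base: id=1 (bob) at level 0.
Iteration 1: rows with parent_id in {1} -> alice (id 2, level 1), opt (id 3, level 1), photos (id 4, level 1), share (id 6, level 1), bin (id 9, level 1), home (id 10, level 1).
Iteration 2: rows with parent_id in {2,3,4,6,9,10} -> data (id 5, level 2), proj (id 7, level 2).
Iteration 3: level < 2 fails for all current rows; recursion stops.
SUM(level) = 0 + 1 + 1 + 1 + 1 + 1 + 1 + 2 + 2 = 10.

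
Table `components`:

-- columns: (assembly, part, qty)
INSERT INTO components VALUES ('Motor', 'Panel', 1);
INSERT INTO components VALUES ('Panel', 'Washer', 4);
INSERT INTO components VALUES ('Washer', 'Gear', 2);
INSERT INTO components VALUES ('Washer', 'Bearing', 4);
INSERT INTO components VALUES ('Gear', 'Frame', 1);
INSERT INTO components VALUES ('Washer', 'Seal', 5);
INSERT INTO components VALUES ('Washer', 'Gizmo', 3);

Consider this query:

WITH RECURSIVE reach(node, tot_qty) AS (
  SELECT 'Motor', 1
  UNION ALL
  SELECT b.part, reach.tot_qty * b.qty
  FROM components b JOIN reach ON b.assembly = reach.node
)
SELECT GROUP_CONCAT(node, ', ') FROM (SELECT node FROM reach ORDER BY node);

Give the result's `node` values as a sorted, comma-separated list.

Bearing, Frame, Gear, Gizmo, Motor, Panel, Seal, Washer

Base: (Motor, tot_qty=1).
Iteration 1: components of {Motor} -> Panel = 1*1 = 1.
Iteration 2: components of {Panel} -> Washer = 1*4 = 4.
Iteration 3: components of {Washer} -> Bearing = 4*4 = 16, Gear = 4*2 = 8, Gizmo = 4*3 = 12, Seal = 4*5 = 20.
Iteration 4: components of {Bearing,Gear,Gizmo,Seal} -> Frame = 8*1 = 8.
Iteration 5: no further components; recursion stops.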